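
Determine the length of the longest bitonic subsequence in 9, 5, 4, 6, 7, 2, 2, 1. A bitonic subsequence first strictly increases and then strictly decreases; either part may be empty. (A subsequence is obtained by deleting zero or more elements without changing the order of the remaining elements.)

5

One longest bitonic subsequence is 9, 5, 4, 2, 1 (positions 1,2,3,7,8): it rises to 9 then falls. Length 5 is optimal.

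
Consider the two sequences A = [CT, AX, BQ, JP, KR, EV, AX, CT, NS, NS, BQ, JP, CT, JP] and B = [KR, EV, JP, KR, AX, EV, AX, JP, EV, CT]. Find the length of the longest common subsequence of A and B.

Backtracking the LCS table gives one alignment: JP (A4,B3) → KR (A5,B4) → EV (A6,B6) → AX (A7,B7) → JP (A12,B8) → CT (A13,B10).
So the longest common subsequence has length 6.

6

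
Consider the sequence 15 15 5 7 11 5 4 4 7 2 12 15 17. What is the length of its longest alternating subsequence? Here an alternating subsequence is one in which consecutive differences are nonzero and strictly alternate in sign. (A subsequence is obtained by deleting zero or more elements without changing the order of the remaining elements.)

Track the best alternating length ending on an up-step vs a down-step at each position: up/down = 1/1, 1/1, 1/2, 3/2, 3/2, 1/4, 1/4, 1/4, 5/4, 1/6, 7/2, 7/1, 7/1.
The maximum over both is 7; one such subsequence is 15, 5, 7, 5, 7, 2, 12.

7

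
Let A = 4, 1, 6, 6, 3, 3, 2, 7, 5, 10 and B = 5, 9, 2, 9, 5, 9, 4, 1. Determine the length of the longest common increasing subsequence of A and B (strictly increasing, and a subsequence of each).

A longest common strictly increasing subsequence is 2, 5 (length 2); it appears in order in both A and B, and no longer such subsequence exists.

2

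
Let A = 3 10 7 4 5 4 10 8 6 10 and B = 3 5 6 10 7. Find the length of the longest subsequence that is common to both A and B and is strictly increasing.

4

For each value that appears in both, track the longest common increasing run ending there.
The best achievable length is 4; one witness is 3, 5, 6, 10 (A-positions 1,5,9,10, B-positions 1,2,3,4).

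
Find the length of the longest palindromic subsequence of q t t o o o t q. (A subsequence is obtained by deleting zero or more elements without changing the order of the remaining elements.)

One longest palindromic subsequence is qtoootq (positions 1,2,4,5,6,7,8); it reads the same forward and backward, and the interval DP gives dp[1][8] = 7.

7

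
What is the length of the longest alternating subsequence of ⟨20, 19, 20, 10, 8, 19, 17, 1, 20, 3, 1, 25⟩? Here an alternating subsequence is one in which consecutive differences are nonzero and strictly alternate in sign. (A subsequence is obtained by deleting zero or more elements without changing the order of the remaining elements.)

Track the best alternating length ending on an up-step vs a down-step at each position: up/down = 1/1, 1/2, 3/1, 1/4, 1/4, 5/4, 5/6, 1/6, 7/1, 7/8, 1/8, 9/1.
The maximum over both is 9; one such subsequence is 20, 19, 20, 10, 19, 17, 20, 3, 25.

9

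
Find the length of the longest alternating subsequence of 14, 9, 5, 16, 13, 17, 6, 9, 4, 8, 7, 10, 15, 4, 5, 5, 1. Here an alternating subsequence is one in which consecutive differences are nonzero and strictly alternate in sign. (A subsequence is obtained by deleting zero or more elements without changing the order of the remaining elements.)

Track the best alternating length ending on an up-step vs a down-step at each position: up/down = 1/1, 1/2, 1/2, 3/1, 3/4, 5/1, 3/6, 7/6, 1/8, 9/8, 9/10, 11/6, 11/6, 1/12, 13/12, 13/12, 1/14.
The maximum over both is 14; one such subsequence is 14, 9, 16, 13, 17, 6, 9, 4, 8, 7, 10, 4, 5, 1.

14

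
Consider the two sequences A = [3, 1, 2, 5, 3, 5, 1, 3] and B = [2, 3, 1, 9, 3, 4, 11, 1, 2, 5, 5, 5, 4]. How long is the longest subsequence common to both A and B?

Backtracking the LCS table gives one alignment: 3 (A1,B5) → 1 (A2,B8) → 2 (A3,B9) → 5 (A4,B11) → 5 (A6,B12).
So the longest common subsequence has length 5.

5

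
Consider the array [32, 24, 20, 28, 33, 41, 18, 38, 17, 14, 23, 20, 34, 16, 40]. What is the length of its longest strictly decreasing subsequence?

Scanning left to right, the best length ending at each element is: 32→1, 24→2, 20→3, 28→2, 33→1, 41→1, 18→4, 38→2, 17→5, 14→6, 23→3, 20→4, 34→3, 16→6, 40→2.
So the longest decreasing subsequence has length 6, e.g. 32, 24, 20, 18, 17, 14.

6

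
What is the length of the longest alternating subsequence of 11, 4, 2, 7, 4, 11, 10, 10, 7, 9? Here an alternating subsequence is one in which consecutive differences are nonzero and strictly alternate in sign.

A longest alternating subsequence is 11, 4, 7, 4, 11, 7, 9 (positions 1,2,4,5,6,9,10); its 6 consecutive differences strictly alternate in sign, and length 7 is optimal.

7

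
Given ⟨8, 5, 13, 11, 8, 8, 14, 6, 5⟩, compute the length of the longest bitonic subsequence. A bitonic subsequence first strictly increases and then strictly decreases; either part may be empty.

6

Let inc[i] be the LIS ending at i and dec[i] the longest strictly decreasing subsequence starting at i. inc = [1, 1, 2, 2, 2, 2, 3, 2, 1], dec = [3, 1, 5, 4, 3, 3, 3, 2, 1].
max_i inc[i]+dec[i]−1 = 6, with one witness 8, 13, 11, 8, 6, 5.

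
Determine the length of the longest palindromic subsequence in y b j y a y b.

One longest palindromic subsequence is byayb (positions 2,4,5,6,7); it reads the same forward and backward, and the interval DP gives dp[1][7] = 5.

5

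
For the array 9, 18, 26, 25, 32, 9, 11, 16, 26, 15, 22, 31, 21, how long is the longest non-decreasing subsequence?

One longest non-decreasing subsequence is 9, 9, 11, 16, 26, 31 (positions 1,6,7,8,9,12), of length 6; no longer one exists.

6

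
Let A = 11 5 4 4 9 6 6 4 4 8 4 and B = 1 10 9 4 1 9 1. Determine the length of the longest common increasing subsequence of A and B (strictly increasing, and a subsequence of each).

2

For each value that appears in both, track the longest common increasing run ending there.
The best achievable length is 2; one witness is 4, 9 (A-positions 3,5, B-positions 4,6).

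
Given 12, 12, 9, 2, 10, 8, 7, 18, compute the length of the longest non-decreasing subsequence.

One longest non-decreasing subsequence is 12, 12, 18 (positions 1,2,8), of length 3; no longer one exists.

3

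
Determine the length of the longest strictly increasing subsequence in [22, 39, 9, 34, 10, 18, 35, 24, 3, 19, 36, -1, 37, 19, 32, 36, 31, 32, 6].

Let dp[i] be the longest increasing subsequence ending at position i. Then dp = [1, 2, 1, 2, 2, 3, 4, 4, 1, 4, 5, 1, 6, 4, 5, 6, 5, 6, 2].
The maximum is 6; one witness is 9, 10, 18, 35, 36, 37 at positions 3,5,6,7,11,13.

6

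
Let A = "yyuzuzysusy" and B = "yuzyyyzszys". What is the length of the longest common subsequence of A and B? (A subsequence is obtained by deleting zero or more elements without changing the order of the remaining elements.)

6

Backtracking the LCS table gives one alignment: y (A1,B5) → y (A2,B6) → z (A4,B7) → z (A6,B9) → y (A7,B10) → s (A10,B11).
So the longest common subsequence has length 6.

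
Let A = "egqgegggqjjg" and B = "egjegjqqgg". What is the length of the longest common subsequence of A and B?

Backtracking the LCS table gives one alignment: e (A1,B1) → g (A2,B2) → e (A5,B4) → g (A6,B5) → g (A8,B9) → g (A12,B10).
So the longest common subsequence has length 6.

6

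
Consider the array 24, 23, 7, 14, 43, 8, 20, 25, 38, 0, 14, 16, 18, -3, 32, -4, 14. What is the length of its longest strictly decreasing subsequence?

Scanning left to right, the best length ending at each element is: 24→1, 23→2, 7→3, 14→3, 43→1, 8→4, 20→3, 25→2, 38→2, 0→5, 14→4, 16→4, 18→4, -3→6, 32→3, -4→7, 14→5.
So the longest decreasing subsequence has length 7, e.g. 24, 23, 14, 8, 0, -3, -4.

7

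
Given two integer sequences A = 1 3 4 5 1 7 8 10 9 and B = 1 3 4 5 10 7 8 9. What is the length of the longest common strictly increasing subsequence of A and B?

A longest common strictly increasing subsequence is 1, 3, 4, 5, 7, 8, 9 (length 7); it appears in order in both A and B, and no longer such subsequence exists.

7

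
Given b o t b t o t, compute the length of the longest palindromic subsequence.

One longest palindromic subsequence is otbto (positions 2,3,4,5,6); it reads the same forward and backward, and the interval DP gives dp[1][7] = 5.

5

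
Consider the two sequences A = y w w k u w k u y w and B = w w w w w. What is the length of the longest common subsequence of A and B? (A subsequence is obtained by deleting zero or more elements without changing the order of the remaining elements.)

A longest common subsequence is wwww (length 4); the LCS DP confirms no longer common subsequence exists.

4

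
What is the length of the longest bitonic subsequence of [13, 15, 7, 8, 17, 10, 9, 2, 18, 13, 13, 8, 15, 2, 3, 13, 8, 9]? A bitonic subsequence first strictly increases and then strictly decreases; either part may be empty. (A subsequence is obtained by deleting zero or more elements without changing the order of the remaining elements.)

Let inc[i] be the LIS ending at i and dec[i] the longest strictly decreasing subsequence starting at i. inc = [1, 2, 1, 2, 3, 3, 3, 1, 4, 4, 4, 2, 5, 1, 2, 4, 3, 4], dec = [5, 5, 2, 2, 5, 4, 3, 1, 4, 3, 3, 2, 3, 1, 1, 2, 1, 1].
max_i inc[i]+dec[i]−1 = 7, with one witness 13, 15, 17, 10, 9, 8, 3.

7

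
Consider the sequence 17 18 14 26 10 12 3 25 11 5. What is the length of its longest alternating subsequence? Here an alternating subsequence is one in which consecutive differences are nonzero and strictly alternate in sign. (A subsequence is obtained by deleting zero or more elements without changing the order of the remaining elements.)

9

Track the best alternating length ending on an up-step vs a down-step at each position: up/down = 1/1, 2/1, 1/3, 4/1, 1/5, 6/5, 1/7, 8/5, 8/9, 8/9.
The maximum over both is 9; one such subsequence is 17, 18, 14, 26, 10, 12, 3, 25, 11.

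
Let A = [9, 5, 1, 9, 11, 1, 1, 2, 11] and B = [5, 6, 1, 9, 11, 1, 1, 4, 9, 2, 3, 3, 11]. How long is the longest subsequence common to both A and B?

Backtracking the LCS table gives one alignment: 5 (A2,B1) → 1 (A3,B3) → 9 (A4,B4) → 11 (A5,B5) → 1 (A6,B6) → 1 (A7,B7) → 2 (A8,B10) → 11 (A9,B13).
So the longest common subsequence has length 8.

8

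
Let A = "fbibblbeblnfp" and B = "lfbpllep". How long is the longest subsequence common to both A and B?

A longest common subsequence is fblep (length 5); the LCS DP confirms no longer common subsequence exists.

5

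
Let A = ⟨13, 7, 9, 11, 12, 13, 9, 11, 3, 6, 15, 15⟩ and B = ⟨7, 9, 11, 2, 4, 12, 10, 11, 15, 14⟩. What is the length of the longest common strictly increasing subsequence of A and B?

A longest common strictly increasing subsequence is 7, 9, 11, 12, 15 (length 5); it appears in order in both A and B, and no longer such subsequence exists.

5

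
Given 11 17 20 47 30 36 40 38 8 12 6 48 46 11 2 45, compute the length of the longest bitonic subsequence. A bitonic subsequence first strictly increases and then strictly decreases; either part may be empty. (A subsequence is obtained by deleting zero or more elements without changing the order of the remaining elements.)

One longest bitonic subsequence is 11, 17, 20, 30, 36, 40, 38, 12, 11, 2 (positions 1,2,3,5,6,7,8,10,14,15): it rises to 40 then falls. Length 10 is optimal.

10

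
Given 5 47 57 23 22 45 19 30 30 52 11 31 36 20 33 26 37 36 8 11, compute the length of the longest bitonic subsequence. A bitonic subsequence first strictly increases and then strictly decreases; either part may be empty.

One longest bitonic subsequence is 5, 47, 57, 52, 36, 33, 26, 11 (positions 1,2,3,10,13,15,16,20): it rises to 57 then falls. Length 8 is optimal.

8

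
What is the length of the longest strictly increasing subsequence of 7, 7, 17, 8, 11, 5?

3

One longest increasing subsequence is 7, 8, 11 (positions 1,4,5), of length 3; no longer one exists.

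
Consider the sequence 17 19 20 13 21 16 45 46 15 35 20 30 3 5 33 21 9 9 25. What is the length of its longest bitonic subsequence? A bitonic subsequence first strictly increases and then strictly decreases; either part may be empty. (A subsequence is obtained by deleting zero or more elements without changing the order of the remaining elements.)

10

Let inc[i] be the LIS ending at i and dec[i] the longest strictly decreasing subsequence starting at i. inc = [1, 2, 3, 1, 4, 2, 5, 6, 2, 5, 3, 5, 1, 2, 6, 4, 3, 3, 5], dec = [4, 4, 4, 2, 4, 3, 5, 5, 2, 4, 2, 3, 1, 1, 3, 2, 1, 1, 1].
max_i inc[i]+dec[i]−1 = 10, with one witness 17, 19, 20, 21, 45, 46, 35, 33, 21, 9.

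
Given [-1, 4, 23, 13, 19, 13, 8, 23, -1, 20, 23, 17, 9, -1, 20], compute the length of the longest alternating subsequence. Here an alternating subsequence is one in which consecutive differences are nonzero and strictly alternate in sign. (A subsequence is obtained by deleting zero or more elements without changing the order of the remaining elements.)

A longest alternating subsequence is -1, 23, 13, 19, 13, 23, -1, 20, 17, 20 (positions 1,3,4,5,6,8,9,10,12,15); its 9 consecutive differences strictly alternate in sign, and length 10 is optimal.

10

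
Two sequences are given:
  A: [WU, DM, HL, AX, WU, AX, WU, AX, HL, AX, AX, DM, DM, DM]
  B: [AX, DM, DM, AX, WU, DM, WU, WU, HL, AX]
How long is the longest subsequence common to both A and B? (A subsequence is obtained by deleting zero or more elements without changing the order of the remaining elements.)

Backtracking the LCS table gives one alignment: WU (A1,B5) → DM (A2,B6) → WU (A5,B7) → WU (A7,B8) → HL (A9,B9) → AX (A11,B10).
So the longest common subsequence has length 6.

6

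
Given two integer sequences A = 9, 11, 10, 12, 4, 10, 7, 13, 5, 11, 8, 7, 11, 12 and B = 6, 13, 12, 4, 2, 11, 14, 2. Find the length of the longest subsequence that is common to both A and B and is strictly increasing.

2

For each value that appears in both, track the longest common increasing run ending there.
The best achievable length is 2; one witness is 4, 11 (A-positions 5,10, B-positions 4,6).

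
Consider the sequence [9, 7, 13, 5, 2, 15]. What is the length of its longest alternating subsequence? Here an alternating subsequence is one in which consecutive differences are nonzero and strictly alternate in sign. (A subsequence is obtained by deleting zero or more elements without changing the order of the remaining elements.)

5

Track the best alternating length ending on an up-step vs a down-step at each position: up/down = 1/1, 1/2, 3/1, 1/4, 1/4, 5/1.
The maximum over both is 5; one such subsequence is 9, 7, 13, 5, 15.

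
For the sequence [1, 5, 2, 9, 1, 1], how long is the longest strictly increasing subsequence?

Scanning left to right, the best length ending at each element is: 1→1, 5→2, 2→2, 9→3, 1→1, 1→1.
So the longest increasing subsequence has length 3, e.g. 1, 5, 9.

3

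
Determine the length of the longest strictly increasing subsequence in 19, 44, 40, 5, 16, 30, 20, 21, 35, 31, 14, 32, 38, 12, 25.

7

Scanning left to right, the best length ending at each element is: 19→1, 44→2, 40→2, 5→1, 16→2, 30→3, 20→3, 21→4, 35→5, 31→5, 14→2, 32→6, 38→7, 12→2, 25→5.
So the longest increasing subsequence has length 7, e.g. 5, 16, 20, 21, 31, 32, 38.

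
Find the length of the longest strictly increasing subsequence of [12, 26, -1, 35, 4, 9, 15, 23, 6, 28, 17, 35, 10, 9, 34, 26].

7

One longest increasing subsequence is -1, 4, 9, 15, 23, 28, 35 (positions 3,5,6,7,8,10,12), of length 7; no longer one exists.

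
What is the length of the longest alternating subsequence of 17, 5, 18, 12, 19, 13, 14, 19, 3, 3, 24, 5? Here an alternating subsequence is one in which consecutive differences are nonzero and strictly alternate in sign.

Track the best alternating length ending on an up-step vs a down-step at each position: up/down = 1/1, 1/2, 3/1, 3/4, 5/1, 5/6, 7/6, 7/1, 1/8, 1/8, 9/1, 9/10.
The maximum over both is 10; one such subsequence is 17, 5, 18, 12, 19, 13, 14, 3, 24, 5.

10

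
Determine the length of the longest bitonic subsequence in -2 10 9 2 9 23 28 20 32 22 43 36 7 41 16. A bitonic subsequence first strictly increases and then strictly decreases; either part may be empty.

One longest bitonic subsequence is -2, 2, 9, 23, 28, 32, 43, 41, 16 (positions 1,4,5,6,7,9,11,14,15): it rises to 43 then falls. Length 9 is optimal.

9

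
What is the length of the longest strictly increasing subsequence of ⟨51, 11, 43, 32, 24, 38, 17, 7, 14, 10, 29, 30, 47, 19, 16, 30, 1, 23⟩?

One longest increasing subsequence is 11, 24, 29, 30, 47 (positions 2,5,11,12,13), of length 5; no longer one exists.

5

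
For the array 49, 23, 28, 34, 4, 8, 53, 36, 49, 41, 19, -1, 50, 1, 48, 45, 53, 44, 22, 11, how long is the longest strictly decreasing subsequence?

Let dp[i] be the longest decreasing subsequence ending at position i. Then dp = [1, 2, 2, 2, 3, 3, 1, 2, 2, 3, 4, 5, 2, 5, 3, 4, 1, 5, 6, 7].
The maximum is 7; one witness is 53, 49, 48, 45, 44, 22, 11 at positions 7,9,15,16,18,19,20.

7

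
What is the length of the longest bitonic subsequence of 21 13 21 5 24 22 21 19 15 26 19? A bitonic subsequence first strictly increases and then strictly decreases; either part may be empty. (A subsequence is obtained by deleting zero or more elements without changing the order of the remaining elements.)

7

One longest bitonic subsequence is 13, 21, 24, 22, 21, 19, 15 (positions 2,3,5,6,7,8,9): it rises to 24 then falls. Length 7 is optimal.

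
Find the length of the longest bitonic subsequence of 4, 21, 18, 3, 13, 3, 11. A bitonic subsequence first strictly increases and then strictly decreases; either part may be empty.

Let inc[i] be the LIS ending at i and dec[i] the longest strictly decreasing subsequence starting at i. inc = [1, 2, 2, 1, 2, 1, 2], dec = [2, 4, 3, 1, 2, 1, 1].
max_i inc[i]+dec[i]−1 = 5, with one witness 4, 21, 18, 13, 11.

5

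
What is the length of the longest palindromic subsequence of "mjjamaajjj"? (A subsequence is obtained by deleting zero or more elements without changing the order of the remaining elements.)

7

One longest palindromic subsequence is jjaaajj (positions 2,3,4,6,7,9,10); it reads the same forward and backward, and the interval DP gives dp[1][10] = 7.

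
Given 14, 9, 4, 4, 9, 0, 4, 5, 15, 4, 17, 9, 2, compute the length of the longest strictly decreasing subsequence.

5

Scanning left to right, the best length ending at each element is: 14→1, 9→2, 4→3, 4→3, 9→2, 0→4, 4→3, 5→3, 15→1, 4→4, 17→1, 9→2, 2→5.
So the longest decreasing subsequence has length 5, e.g. 14, 9, 5, 4, 2.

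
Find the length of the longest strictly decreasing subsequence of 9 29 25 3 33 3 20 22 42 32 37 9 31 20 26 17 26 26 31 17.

One longest decreasing subsequence is 29, 25, 22, 20, 17 (positions 2,3,8,14,16), of length 5; no longer one exists.

5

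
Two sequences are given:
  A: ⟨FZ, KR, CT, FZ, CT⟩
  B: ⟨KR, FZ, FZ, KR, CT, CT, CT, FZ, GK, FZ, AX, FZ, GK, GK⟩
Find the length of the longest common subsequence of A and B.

A longest common subsequence is FZ, KR, CT, FZ (length 4); the LCS DP confirms no longer common subsequence exists.

4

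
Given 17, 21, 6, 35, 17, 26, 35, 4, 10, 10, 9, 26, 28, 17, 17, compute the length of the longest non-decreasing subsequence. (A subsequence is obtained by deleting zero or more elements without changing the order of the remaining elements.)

One longest non-decreasing subsequence is 17, 21, 26, 26, 28 (positions 1,2,6,12,13), of length 5; no longer one exists.

5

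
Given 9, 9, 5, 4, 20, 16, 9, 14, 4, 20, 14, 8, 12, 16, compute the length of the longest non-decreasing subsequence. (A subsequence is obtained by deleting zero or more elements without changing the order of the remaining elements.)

One longest non-decreasing subsequence is 9, 9, 9, 14, 14, 16 (positions 1,2,7,8,11,14), of length 6; no longer one exists.

6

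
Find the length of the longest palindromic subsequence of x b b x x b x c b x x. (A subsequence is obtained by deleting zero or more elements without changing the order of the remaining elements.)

Using dp[i][j] = 2 + dp[i+1][j−1] if the ends match, else max(dp[i+1][j], dp[i][j−1]):
dp[1][11] = 8. A witness is xbbxxbbx at positions 1,2,3,4,5,6,9,11.

8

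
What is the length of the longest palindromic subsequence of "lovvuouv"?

One longest palindromic subsequence is vuouv (positions 3,5,6,7,8); it reads the same forward and backward, and the interval DP gives dp[1][8] = 5.

5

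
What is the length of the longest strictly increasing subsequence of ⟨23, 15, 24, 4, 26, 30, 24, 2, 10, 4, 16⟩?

4

Let dp[i] be the longest increasing subsequence ending at position i. Then dp = [1, 1, 2, 1, 3, 4, 2, 1, 2, 2, 3].
The maximum is 4; one witness is 23, 24, 26, 30 at positions 1,3,5,6.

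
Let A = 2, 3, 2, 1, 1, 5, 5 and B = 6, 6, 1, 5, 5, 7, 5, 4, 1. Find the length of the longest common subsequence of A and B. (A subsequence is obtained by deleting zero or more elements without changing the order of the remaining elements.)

3

A longest common subsequence is 1, 5, 5 (length 3); the LCS DP confirms no longer common subsequence exists.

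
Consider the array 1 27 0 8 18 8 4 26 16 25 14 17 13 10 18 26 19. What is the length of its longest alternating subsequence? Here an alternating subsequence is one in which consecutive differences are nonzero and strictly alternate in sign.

A longest alternating subsequence is 1, 27, 0, 18, 8, 26, 16, 25, 14, 17, 13, 26, 19 (positions 1,2,3,5,6,8,9,10,11,12,13,16,17); its 12 consecutive differences strictly alternate in sign, and length 13 is optimal.

13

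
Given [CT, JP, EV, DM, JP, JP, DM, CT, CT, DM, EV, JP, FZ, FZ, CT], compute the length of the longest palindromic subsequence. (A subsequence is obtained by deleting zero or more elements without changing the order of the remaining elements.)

Using dp[i][j] = 2 + dp[i+1][j−1] if the ends match, else max(dp[i+1][j], dp[i][j−1]):
dp[1][15] = 10. A witness is CT JP EV DM CT CT DM EV JP CT at positions 1,2,3,4,8,9,10,11,12,15.

10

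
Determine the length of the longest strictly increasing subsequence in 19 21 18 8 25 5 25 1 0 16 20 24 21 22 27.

Let dp[i] be the longest increasing subsequence ending at position i. Then dp = [1, 2, 1, 1, 3, 1, 3, 1, 1, 2, 3, 4, 4, 5, 6].
The maximum is 6; one witness is 8, 16, 20, 21, 22, 27 at positions 4,10,11,13,14,15.

6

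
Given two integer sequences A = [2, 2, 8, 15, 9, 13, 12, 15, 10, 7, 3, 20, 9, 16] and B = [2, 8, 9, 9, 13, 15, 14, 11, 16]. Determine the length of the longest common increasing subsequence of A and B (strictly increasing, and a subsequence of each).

6

For each value that appears in both, track the longest common increasing run ending there.
The best achievable length is 6; one witness is 2, 8, 9, 13, 15, 16 (A-positions 1,3,5,6,8,14, B-positions 1,2,3,5,6,9).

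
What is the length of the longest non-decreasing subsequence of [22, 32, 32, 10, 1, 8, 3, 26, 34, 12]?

Let dp[i] be the longest non-decreasing subsequence ending at position i. Then dp = [1, 2, 3, 1, 1, 2, 2, 3, 4, 3].
The maximum is 4; one witness is 22, 32, 32, 34 at positions 1,2,3,9.

4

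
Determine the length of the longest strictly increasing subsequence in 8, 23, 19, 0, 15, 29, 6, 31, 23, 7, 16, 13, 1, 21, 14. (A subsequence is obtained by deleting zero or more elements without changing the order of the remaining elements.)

5

One longest increasing subsequence is 0, 6, 7, 16, 21 (positions 4,7,10,11,14), of length 5; no longer one exists.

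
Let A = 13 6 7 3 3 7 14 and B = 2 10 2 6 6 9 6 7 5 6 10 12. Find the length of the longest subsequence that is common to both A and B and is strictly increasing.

For each value that appears in both, track the longest common increasing run ending there.
The best achievable length is 2; one witness is 6, 7 (A-positions 2,3, B-positions 4,8).

2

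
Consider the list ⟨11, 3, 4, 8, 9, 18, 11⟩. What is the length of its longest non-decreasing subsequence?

5

Let dp[i] be the longest non-decreasing subsequence ending at position i. Then dp = [1, 1, 2, 3, 4, 5, 5].
The maximum is 5; one witness is 3, 4, 8, 9, 18 at positions 2,3,4,5,6.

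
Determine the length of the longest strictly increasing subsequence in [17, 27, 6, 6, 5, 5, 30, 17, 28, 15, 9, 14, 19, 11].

One longest increasing subsequence is 6, 9, 14, 19 (positions 3,11,12,13), of length 4; no longer one exists.

4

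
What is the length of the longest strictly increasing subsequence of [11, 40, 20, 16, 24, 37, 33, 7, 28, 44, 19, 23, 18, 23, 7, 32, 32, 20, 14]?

5

Let dp[i] be the longest increasing subsequence ending at position i. Then dp = [1, 2, 2, 2, 3, 4, 4, 1, 4, 5, 3, 4, 3, 4, 1, 5, 5, 4, 2].
The maximum is 5; one witness is 11, 20, 24, 37, 44 at positions 1,3,5,6,10.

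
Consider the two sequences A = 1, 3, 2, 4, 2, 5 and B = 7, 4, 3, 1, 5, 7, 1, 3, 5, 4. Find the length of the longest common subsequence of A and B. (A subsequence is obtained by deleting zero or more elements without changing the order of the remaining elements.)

3

Backtracking the LCS table gives one alignment: 1 (A1,B7) → 3 (A2,B8) → 4 (A4,B10).
So the longest common subsequence has length 3.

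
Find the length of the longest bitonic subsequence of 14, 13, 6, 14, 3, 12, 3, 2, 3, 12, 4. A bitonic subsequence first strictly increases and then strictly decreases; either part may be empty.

One longest bitonic subsequence is 14, 13, 12, 3, 2 (positions 1,2,6,7,8): it rises to 14 then falls. Length 5 is optimal.

5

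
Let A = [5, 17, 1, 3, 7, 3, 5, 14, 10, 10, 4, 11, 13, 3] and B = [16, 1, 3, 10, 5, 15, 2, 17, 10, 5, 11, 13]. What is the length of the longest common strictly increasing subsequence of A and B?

6

A longest common strictly increasing subsequence is 1, 3, 5, 10, 11, 13 (length 6); it appears in order in both A and B, and no longer such subsequence exists.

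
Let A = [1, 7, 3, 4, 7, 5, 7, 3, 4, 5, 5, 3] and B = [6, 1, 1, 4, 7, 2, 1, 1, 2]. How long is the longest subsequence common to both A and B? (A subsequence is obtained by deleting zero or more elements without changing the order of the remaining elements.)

3

A longest common subsequence is 1, 4, 7 (length 3); the LCS DP confirms no longer common subsequence exists.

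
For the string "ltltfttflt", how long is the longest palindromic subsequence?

Using dp[i][j] = 2 + dp[i+1][j−1] if the ends match, else max(dp[i+1][j], dp[i][j−1]):
dp[1][10] = 8. A witness is tlfttflt at positions 2,3,5,6,7,8,9,10.

8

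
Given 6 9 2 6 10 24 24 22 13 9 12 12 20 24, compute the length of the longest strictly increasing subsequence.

One longest increasing subsequence is 6, 9, 10, 13, 20, 24 (positions 1,2,5,9,13,14), of length 6; no longer one exists.

6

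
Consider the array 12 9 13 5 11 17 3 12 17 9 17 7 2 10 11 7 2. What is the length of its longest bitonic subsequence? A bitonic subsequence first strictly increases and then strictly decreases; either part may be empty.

7

Let inc[i] be the LIS ending at i and dec[i] the longest strictly decreasing subsequence starting at i. inc = [1, 1, 2, 1, 2, 3, 1, 3, 4, 2, 4, 2, 1, 3, 4, 2, 1], dec = [5, 4, 5, 3, 4, 5, 2, 4, 4, 3, 4, 2, 1, 3, 3, 2, 1].
max_i inc[i]+dec[i]−1 = 7, with one witness 12, 13, 17, 12, 11, 7, 2.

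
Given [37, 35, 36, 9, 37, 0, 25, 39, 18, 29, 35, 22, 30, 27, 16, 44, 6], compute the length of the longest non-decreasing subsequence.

5

Let dp[i] be the longest non-decreasing subsequence ending at position i. Then dp = [1, 1, 2, 1, 3, 1, 2, 4, 2, 3, 4, 3, 4, 4, 2, 5, 2].
The maximum is 5; one witness is 35, 36, 37, 39, 44 at positions 2,3,5,8,16.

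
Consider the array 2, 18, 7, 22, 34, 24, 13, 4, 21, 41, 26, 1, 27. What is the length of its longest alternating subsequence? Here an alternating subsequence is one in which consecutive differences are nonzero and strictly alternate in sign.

8

Track the best alternating length ending on an up-step vs a down-step at each position: up/down = 1/1, 2/1, 2/3, 4/1, 4/1, 4/5, 4/5, 2/5, 6/5, 6/1, 6/7, 1/7, 8/7.
The maximum over both is 8; one such subsequence is 2, 18, 7, 34, 24, 41, 26, 27.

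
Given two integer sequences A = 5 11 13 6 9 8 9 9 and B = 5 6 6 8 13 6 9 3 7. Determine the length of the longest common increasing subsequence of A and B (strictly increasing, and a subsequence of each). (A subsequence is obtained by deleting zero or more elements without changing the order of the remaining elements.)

A longest common strictly increasing subsequence is 5, 6, 8, 9 (length 4); it appears in order in both A and B, and no longer such subsequence exists.

4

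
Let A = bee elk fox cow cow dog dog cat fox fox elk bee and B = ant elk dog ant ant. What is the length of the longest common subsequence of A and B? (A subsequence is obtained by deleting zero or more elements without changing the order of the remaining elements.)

2

A longest common subsequence is elk, dog (length 2); the LCS DP confirms no longer common subsequence exists.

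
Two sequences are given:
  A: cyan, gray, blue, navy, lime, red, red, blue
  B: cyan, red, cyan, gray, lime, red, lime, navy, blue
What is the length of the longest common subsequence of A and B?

Backtracking the LCS table gives one alignment: cyan (A1,B3) → gray (A2,B4) → lime (A5,B5) → red (A6,B6) → blue (A8,B9).
So the longest common subsequence has length 5.

5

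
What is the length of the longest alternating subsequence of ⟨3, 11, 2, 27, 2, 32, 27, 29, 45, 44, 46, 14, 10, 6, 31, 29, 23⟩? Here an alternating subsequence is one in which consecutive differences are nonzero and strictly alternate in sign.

13

Track the best alternating length ending on an up-step vs a down-step at each position: up/down = 1/1, 2/1, 1/3, 4/1, 1/5, 6/1, 6/7, 8/7, 8/1, 8/9, 10/1, 6/11, 6/11, 6/11, 12/11, 12/13, 12/13.
The maximum over both is 13; one such subsequence is 3, 11, 2, 27, 2, 32, 27, 45, 44, 46, 14, 31, 29.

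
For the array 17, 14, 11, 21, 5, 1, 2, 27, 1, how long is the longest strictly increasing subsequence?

One longest increasing subsequence is 17, 21, 27 (positions 1,4,8), of length 3; no longer one exists.

3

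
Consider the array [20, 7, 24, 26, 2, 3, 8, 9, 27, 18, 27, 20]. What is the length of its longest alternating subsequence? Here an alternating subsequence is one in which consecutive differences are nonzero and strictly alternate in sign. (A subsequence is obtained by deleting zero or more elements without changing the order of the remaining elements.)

A longest alternating subsequence is 20, 7, 24, 2, 27, 18, 27, 20 (positions 1,2,3,5,9,10,11,12); its 7 consecutive differences strictly alternate in sign, and length 8 is optimal.

8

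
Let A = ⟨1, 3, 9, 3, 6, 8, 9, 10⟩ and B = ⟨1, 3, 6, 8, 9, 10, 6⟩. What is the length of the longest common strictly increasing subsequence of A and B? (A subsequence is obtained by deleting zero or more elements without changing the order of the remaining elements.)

A longest common strictly increasing subsequence is 1, 3, 6, 8, 9, 10 (length 6); it appears in order in both A and B, and no longer such subsequence exists.

6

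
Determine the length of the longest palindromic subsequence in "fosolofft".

One longest palindromic subsequence is folof (positions 1,4,5,6,8); it reads the same forward and backward, and the interval DP gives dp[1][9] = 5.

5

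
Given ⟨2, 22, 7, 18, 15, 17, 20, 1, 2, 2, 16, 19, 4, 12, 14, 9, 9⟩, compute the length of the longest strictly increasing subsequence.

5

One longest increasing subsequence is 2, 7, 15, 17, 20 (positions 1,3,5,6,7), of length 5; no longer one exists.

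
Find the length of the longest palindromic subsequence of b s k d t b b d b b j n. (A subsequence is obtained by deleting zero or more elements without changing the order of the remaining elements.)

Using dp[i][j] = 2 + dp[i+1][j−1] if the ends match, else max(dp[i+1][j], dp[i][j−1]):
dp[1][12] = 6. A witness is bdbbdb at positions 1,4,6,7,8,10.

6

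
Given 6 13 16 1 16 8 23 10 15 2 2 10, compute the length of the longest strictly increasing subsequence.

4

Scanning left to right, the best length ending at each element is: 6→1, 13→2, 16→3, 1→1, 16→3, 8→2, 23→4, 10→3, 15→4, 2→2, 2→2, 10→3.
So the longest increasing subsequence has length 4, e.g. 6, 13, 16, 23.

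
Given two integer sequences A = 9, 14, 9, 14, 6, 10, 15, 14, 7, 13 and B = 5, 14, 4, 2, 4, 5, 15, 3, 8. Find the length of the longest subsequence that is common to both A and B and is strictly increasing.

For each value that appears in both, track the longest common increasing run ending there.
The best achievable length is 2; one witness is 14, 15 (A-positions 2,7, B-positions 2,7).

2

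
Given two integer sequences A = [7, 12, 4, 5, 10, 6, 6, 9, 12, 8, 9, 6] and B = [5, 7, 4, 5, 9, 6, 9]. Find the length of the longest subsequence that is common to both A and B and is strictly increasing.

A longest common strictly increasing subsequence is 4, 5, 6, 9 (length 4); it appears in order in both A and B, and no longer such subsequence exists.

4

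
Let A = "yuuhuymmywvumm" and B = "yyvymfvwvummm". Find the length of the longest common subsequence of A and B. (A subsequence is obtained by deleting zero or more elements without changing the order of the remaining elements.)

A longest common subsequence is yymwvumm (length 8); the LCS DP confirms no longer common subsequence exists.

8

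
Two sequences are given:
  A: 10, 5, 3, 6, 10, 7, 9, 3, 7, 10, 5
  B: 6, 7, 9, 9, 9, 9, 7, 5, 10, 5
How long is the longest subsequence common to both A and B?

6

Backtracking the LCS table gives one alignment: 6 (A4,B1) → 7 (A6,B2) → 9 (A7,B6) → 7 (A9,B7) → 10 (A10,B9) → 5 (A11,B10).
So the longest common subsequence has length 6.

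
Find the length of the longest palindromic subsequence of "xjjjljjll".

One longest palindromic subsequence is jjljj (positions 3,4,5,6,7); it reads the same forward and backward, and the interval DP gives dp[1][9] = 5.

5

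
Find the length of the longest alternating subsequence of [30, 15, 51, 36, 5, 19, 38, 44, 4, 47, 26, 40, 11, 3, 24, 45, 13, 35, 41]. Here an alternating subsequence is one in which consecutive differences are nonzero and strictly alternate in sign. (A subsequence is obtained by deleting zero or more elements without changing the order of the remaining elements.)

13

Track the best alternating length ending on an up-step vs a down-step at each position: up/down = 1/1, 1/2, 3/1, 3/4, 1/4, 5/4, 5/4, 5/4, 1/6, 7/4, 7/8, 9/8, 7/10, 1/10, 11/10, 11/8, 11/12, 13/12, 13/12.
The maximum over both is 13; one such subsequence is 30, 15, 51, 5, 19, 4, 47, 26, 40, 11, 24, 13, 35.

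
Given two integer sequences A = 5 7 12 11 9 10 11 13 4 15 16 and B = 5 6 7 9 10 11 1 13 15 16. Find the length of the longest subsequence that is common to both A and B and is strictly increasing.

8

For each value that appears in both, track the longest common increasing run ending there.
The best achievable length is 8; one witness is 5, 7, 9, 10, 11, 13, 15, 16 (A-positions 1,2,5,6,7,8,10,11, B-positions 1,3,4,5,6,8,9,10).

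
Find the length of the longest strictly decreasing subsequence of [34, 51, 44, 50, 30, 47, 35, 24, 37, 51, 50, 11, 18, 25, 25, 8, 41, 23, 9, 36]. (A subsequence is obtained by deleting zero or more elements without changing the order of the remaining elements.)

Scanning left to right, the best length ending at each element is: 34→1, 51→1, 44→2, 50→2, 30→3, 47→3, 35→4, 24→5, 37→4, 51→1, 50→2, 11→6, 18→6, 25→5, 25→5, 8→7, 41→4, 23→6, 9→7, 36→5.
So the longest decreasing subsequence has length 7, e.g. 51, 50, 47, 35, 24, 11, 8.

7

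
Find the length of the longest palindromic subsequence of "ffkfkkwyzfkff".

10

One longest palindromic subsequence is ffkfkkfkff (positions 1,2,3,4,5,6,10,11,12,13); it reads the same forward and backward, and the interval DP gives dp[1][13] = 10.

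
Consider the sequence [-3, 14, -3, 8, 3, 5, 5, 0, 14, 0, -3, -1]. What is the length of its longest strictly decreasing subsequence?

5

Let dp[i] be the longest decreasing subsequence ending at position i. Then dp = [1, 1, 2, 2, 3, 3, 3, 4, 1, 4, 5, 5].
The maximum is 5; one witness is 14, 8, 3, 0, -3 at positions 2,4,5,8,11.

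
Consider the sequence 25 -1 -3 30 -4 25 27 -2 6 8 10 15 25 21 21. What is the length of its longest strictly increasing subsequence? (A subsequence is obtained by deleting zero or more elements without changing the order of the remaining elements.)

Scanning left to right, the best length ending at each element is: 25→1, -1→1, -3→1, 30→2, -4→1, 25→2, 27→3, -2→2, 6→3, 8→4, 10→5, 15→6, 25→7, 21→7, 21→7.
So the longest increasing subsequence has length 7, e.g. -3, -2, 6, 8, 10, 15, 25.

7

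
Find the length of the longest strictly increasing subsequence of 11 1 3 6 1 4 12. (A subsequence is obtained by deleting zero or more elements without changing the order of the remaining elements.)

Let dp[i] be the longest increasing subsequence ending at position i. Then dp = [1, 1, 2, 3, 1, 3, 4].
The maximum is 4; one witness is 1, 3, 6, 12 at positions 2,3,4,7.

4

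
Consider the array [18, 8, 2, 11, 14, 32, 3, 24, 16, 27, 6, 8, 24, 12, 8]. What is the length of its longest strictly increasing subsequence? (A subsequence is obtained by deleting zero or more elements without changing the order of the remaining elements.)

5

Let dp[i] be the longest increasing subsequence ending at position i. Then dp = [1, 1, 1, 2, 3, 4, 2, 4, 4, 5, 3, 4, 5, 5, 4].
The maximum is 5; one witness is 8, 11, 14, 24, 27 at positions 2,4,5,8,10.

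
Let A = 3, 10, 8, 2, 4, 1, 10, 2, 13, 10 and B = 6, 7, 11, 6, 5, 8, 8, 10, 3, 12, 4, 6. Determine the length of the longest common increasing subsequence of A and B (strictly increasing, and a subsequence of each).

A longest common strictly increasing subsequence is 8, 10 (length 2); it appears in order in both A and B, and no longer such subsequence exists.

2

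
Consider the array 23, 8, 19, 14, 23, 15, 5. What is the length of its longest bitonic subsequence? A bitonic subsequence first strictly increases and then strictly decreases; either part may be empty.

One longest bitonic subsequence is 8, 19, 23, 15, 5 (positions 2,3,5,6,7): it rises to 23 then falls. Length 5 is optimal.

5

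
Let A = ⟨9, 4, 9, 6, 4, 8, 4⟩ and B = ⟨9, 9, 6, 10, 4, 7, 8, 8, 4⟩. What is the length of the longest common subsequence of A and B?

6

Backtracking the LCS table gives one alignment: 9 (A1,B1) → 9 (A3,B2) → 6 (A4,B3) → 4 (A5,B5) → 8 (A6,B8) → 4 (A7,B9).
So the longest common subsequence has length 6.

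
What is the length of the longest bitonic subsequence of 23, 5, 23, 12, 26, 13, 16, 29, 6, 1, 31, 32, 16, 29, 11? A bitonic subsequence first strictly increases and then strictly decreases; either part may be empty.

9

One longest bitonic subsequence is 5, 12, 13, 16, 29, 31, 32, 29, 11 (positions 2,4,6,7,8,11,12,14,15): it rises to 32 then falls. Length 9 is optimal.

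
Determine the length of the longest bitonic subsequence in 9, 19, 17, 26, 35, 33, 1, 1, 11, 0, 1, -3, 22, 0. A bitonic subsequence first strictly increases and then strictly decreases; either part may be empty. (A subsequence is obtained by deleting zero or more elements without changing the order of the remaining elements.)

8

One longest bitonic subsequence is 9, 19, 26, 35, 33, 11, 1, 0 (positions 1,2,4,5,6,9,11,14): it rises to 35 then falls. Length 8 is optimal.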